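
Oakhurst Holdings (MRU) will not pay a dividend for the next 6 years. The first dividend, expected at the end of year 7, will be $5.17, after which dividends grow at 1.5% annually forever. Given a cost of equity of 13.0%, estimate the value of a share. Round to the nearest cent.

$21.59

Deferred-dividend DDM. At t=6 the remaining stream is a growing perpetuity with first payment D_7 = 5.17.
V_6 = D_7/(r−g) = 5.17/(0.13−0.015) = 44.9565
P₀ = V_6/(1+r)^6 = 44.9565/(1+0.13)^6 = 21.5935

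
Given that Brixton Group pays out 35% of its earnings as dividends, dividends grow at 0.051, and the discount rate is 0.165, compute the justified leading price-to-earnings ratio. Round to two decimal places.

Justified leading P/E = b/(r−g) = 0.35/(0.165−0.051) = 3.0702

3.07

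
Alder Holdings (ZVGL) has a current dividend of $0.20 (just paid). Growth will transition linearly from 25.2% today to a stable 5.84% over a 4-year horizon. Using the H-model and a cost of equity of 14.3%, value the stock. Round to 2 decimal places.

H-model: P₀ = D₀[(1+g_L) + H(g_S−g_L)]/(r−g_L), with H = 4/2 = 2.
P₀ = 0.20 × [(1+0.0584) + 2×(0.252−0.0584)] / (0.143−0.0584)
   = 0.20 × 1.4456 / 0.0846 = 3.4175

$3.42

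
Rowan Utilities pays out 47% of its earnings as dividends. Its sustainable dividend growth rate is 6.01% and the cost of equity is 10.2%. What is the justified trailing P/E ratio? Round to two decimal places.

11.89

Justified trailing P/E = b(1+g)/(r−g) = 0.47×(1+0.0601)/(0.102−0.0601) = 11.8913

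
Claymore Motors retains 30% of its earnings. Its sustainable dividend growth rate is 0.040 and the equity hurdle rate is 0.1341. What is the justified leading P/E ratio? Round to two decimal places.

7.44

Payout ratio b = 1 − 0.30 = 0.70.
Justified leading P/E = b/(r−g) = 0.70/(0.1341−0.04) = 7.4389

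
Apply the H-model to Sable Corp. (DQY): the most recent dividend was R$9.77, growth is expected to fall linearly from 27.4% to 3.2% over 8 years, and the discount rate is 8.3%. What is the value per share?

H-model: P₀ = D₀[(1+g_L) + H(g_S−g_L)]/(r−g_L), with H = 8/2 = 4.
P₀ = 9.77 × [(1+0.032) + 4×(0.274−0.032)] / (0.083−0.032)
   = 9.77 × 2.0000 / 0.051 = 383.1373

R$383.14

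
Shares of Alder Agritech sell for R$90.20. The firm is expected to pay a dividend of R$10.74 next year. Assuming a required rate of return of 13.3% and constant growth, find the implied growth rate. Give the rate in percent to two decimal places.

1.39%

From P₀ = D₁/(r − g), the implied growth is g = r − D₁/P₀.
g = 0.133 − 10.74/90.20 = 0.133 − 0.11907 = 0.01393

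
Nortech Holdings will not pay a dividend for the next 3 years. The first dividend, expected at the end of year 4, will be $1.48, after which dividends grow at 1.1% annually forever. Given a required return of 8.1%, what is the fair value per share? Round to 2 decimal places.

$16.74

Deferred-dividend DDM. At t=3 the remaining stream is a growing perpetuity with first payment D_4 = 1.48.
V_3 = D_4/(r−g) = 1.48/(0.081−0.011) = 21.1429
P₀ = V_3/(1+r)^3 = 21.1429/(1+0.081)^3 = 16.7373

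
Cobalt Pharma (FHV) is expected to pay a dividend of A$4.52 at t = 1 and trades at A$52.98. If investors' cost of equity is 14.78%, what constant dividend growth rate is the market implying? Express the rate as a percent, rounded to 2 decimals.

From P₀ = D₁/(r − g), the implied growth is g = r − D₁/P₀.
g = 0.1478 − 4.52/52.98 = 0.1478 − 0.08532 = 0.06248

6.25%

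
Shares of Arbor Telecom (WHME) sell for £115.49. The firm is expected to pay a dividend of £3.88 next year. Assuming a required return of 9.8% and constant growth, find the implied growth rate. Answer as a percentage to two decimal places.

From P₀ = D₁/(r − g), the implied growth is g = r − D₁/P₀.
g = 0.098 − 3.88/115.49 = 0.098 − 0.03360 = 0.06440

6.44%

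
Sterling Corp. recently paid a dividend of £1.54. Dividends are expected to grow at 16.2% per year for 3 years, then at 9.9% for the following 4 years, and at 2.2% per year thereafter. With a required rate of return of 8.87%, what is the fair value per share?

Three-stage DDM. Project D₁…D_7; terminal Gordon value at t=7 with g = 0.022; discount at r = 0.0887.
D_1 = 1.7895
D_2 = 2.0794
D_3 = 2.4162
D_4 = 2.6554
D_5 = 2.9183
D_6 = 3.2072
D_7 = 3.5248
TV_7 = 3.6023/(0.0887−0.022) = 54.0076
P₀ = Σ Dₜ/(1+r)ᵗ + TV_7/(1+r)^7 = 42.7311

£42.73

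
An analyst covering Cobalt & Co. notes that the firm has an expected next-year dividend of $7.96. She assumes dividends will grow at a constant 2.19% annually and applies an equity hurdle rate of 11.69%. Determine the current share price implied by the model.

Gordon growth model: P₀ = D₁/(r − g), with D₁ = 7.96 given directly.
P₀ = 7.9600 / (0.1169 − 0.0219) = 7.9600 / 0.095 = 83.7895

$83.79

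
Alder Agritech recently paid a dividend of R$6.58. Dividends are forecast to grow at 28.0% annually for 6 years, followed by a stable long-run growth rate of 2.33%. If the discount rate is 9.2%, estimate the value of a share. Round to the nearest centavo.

R$325.61

Two-stage DDM. Project D₁…D_6 at 0.28, terminal growth 0.0233, discount at r = 0.092.
D_1 = 8.4224
D_2 = 10.7807
D_3 = 13.7993
D_4 = 17.6631
D_5 = 22.6087
D_6 = 28.9391
Terminal value at t=6: TV = D_7/(r−g) = 29.6134/(0.092−0.0233) = 431.0543
P₀ = 8.4224/(1+0.092)^1 + 10.7807/(1+0.092)^2 + 13.7993/(1+0.092)^3 + 17.6631/(1+0.092)^4 + 22.6087/(1+0.092)^5 + 28.9391/(1+0.092)^6 + 431.0543/(1+0.092)^6 = 325.6109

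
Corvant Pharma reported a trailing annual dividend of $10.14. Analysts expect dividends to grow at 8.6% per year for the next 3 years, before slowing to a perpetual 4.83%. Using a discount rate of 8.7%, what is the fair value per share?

$304.28

Two-stage DDM. Project D₁…D_3 at 0.086, terminal growth 0.0483, discount at r = 0.087.
D_1 = 11.0120
D_2 = 11.9591
D_3 = 12.9876
Terminal value at t=3: TV = D_4/(r−g) = 13.6149/(0.087−0.0483) = 351.8050
P₀ = 11.0120/(1+0.087)^1 + 11.9591/(1+0.087)^2 + 12.9876/(1+0.087)^3 + 351.8050/(1+0.087)^3 = 304.2776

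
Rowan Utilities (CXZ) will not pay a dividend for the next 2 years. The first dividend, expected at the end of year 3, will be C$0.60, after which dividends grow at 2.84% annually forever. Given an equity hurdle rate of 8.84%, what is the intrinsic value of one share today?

Deferred-dividend DDM. At t=2 the remaining stream is a growing perpetuity with first payment D_3 = 0.60.
V_2 = D_3/(r−g) = 0.60/(0.0884−0.0284) = 10.0000
P₀ = V_2/(1+r)^2 = 10.0000/(1+0.0884)^2 = 8.4416

C$8.44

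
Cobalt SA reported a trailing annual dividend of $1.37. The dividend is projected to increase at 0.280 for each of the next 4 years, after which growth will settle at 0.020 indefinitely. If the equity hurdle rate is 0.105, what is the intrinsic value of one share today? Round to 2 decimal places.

Two-stage DDM. Project D₁…D_4 at 0.28, terminal growth 0.02, discount at r = 0.105.
D_1 = 1.7536
D_2 = 2.2446
D_3 = 2.8731
D_4 = 3.6776
Terminal value at t=4: TV = D_5/(r−g) = 3.7511/(0.105−0.02) = 44.1308
P₀ = 1.7536/(1+0.105)^1 + 2.2446/(1+0.105)^2 + 2.8731/(1+0.105)^3 + 3.6776/(1+0.105)^4 + 44.1308/(1+0.105)^4 = 37.6214

$37.62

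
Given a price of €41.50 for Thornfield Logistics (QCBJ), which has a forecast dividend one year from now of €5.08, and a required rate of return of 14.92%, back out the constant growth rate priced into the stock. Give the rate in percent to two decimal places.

From P₀ = D₁/(r − g), the implied growth is g = r − D₁/P₀.
g = 0.1492 − 5.08/41.50 = 0.1492 − 0.12241 = 0.02679

2.68%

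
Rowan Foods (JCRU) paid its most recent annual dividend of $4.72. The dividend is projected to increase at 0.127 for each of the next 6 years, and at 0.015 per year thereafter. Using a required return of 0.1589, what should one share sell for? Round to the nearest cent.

$53.87

Two-stage DDM. Project D₁…D_6 at 0.127, terminal growth 0.015, discount at r = 0.1589.
D_1 = 5.3194
D_2 = 5.9950
D_3 = 6.7564
D_4 = 7.6144
D_5 = 8.5815
D_6 = 9.6713
Terminal value at t=6: TV = D_7/(r−g) = 9.8164/(0.1589−0.015) = 68.2167
P₀ = 5.3194/(1+0.1589)^1 + 5.9950/(1+0.1589)^2 + 6.7564/(1+0.1589)^3 + 7.6144/(1+0.1589)^4 + 8.5815/(1+0.1589)^5 + 9.6713/(1+0.1589)^6 + 68.2167/(1+0.1589)^6 = 53.8722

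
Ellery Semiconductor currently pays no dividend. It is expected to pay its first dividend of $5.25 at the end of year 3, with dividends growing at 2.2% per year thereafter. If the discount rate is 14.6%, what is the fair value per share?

Deferred-dividend DDM. At t=2 the remaining stream is a growing perpetuity with first payment D_3 = 5.25.
V_2 = D_3/(r−g) = 5.25/(0.146−0.022) = 42.3387
P₀ = V_2/(1+r)^2 = 42.3387/(1+0.146)^2 = 32.2380

$32.24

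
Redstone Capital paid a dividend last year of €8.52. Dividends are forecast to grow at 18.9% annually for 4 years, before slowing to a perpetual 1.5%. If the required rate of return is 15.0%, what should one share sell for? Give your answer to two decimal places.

€110.27

Two-stage DDM. Project D₁…D_4 at 0.189, terminal growth 0.015, discount at r = 0.15.
D_1 = 10.1303
D_2 = 12.0449
D_3 = 14.3214
D_4 = 17.0281
Terminal value at t=4: TV = D_5/(r−g) = 17.2836/(0.15−0.015) = 128.0263
P₀ = 10.1303/(1+0.15)^1 + 12.0449/(1+0.15)^2 + 14.3214/(1+0.15)^3 + 17.0281/(1+0.15)^4 + 128.0263/(1+0.15)^4 = 110.2685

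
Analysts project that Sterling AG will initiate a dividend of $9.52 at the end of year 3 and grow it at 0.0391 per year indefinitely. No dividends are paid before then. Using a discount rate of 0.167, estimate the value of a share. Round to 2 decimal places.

Deferred-dividend DDM. At t=2 the remaining stream is a growing perpetuity with first payment D_3 = 9.52.
V_2 = D_3/(r−g) = 9.52/(0.167−0.0391) = 74.4332
P₀ = V_2/(1+r)^2 = 74.4332/(1+0.167)^2 = 54.6543

$54.65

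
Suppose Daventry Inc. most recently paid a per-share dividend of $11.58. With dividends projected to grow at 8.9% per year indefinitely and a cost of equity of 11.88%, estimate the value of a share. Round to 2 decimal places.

Gordon growth model: P₀ = D₁/(r − g). D₁ = 11.58 × (1 + 0.089) = 12.6106.
P₀ = 12.6106 / (0.1188 − 0.089) = 12.6106 / 0.0298 = 423.1752

$423.18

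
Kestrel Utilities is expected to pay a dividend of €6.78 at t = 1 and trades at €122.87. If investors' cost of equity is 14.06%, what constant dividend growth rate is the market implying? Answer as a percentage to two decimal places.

8.54%

From P₀ = D₁/(r − g), the implied growth is g = r − D₁/P₀.
g = 0.1406 − 6.78/122.87 = 0.1406 − 0.05518 = 0.08542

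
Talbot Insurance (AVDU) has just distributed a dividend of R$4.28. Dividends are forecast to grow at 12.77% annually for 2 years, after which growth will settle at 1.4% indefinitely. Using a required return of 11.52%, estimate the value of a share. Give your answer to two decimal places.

R$52.56

Two-stage DDM. Project D₁…D_2 at 0.1277, terminal growth 0.014, discount at r = 0.1152.
D_1 = 4.8266
D_2 = 5.4429
Terminal value at t=2: TV = D_3/(r−g) = 5.5191/(0.1152−0.014) = 54.5366
P₀ = 4.8266/(1+0.1152)^1 + 5.4429/(1+0.1152)^2 + 54.5366/(1+0.1152)^2 = 52.5558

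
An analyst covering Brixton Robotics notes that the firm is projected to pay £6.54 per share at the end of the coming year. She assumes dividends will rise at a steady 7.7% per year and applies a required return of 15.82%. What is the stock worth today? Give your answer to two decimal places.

Gordon growth model: P₀ = D₁/(r − g), with D₁ = 6.54 given directly.
P₀ = 6.5400 / (0.1582 − 0.077) = 6.5400 / 0.0812 = 80.5419

£80.54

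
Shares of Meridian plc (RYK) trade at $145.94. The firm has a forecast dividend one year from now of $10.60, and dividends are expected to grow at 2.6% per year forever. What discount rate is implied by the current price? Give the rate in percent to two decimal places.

9.86%

Rearranging the constant-growth DDM: r = D₁/P₀ + g.
r = 10.6000 / 145.94 + 0.026 = 0.07263 + 0.026 = 0.09863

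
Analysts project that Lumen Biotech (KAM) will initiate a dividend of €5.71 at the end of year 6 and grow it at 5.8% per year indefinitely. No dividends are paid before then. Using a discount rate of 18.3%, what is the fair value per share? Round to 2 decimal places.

Deferred-dividend DDM. At t=5 the remaining stream is a growing perpetuity with first payment D_6 = 5.71.
V_5 = D_6/(r−g) = 5.71/(0.183−0.058) = 45.6800
P₀ = V_5/(1+r)^5 = 45.6800/(1+0.183)^5 = 19.7153

€19.72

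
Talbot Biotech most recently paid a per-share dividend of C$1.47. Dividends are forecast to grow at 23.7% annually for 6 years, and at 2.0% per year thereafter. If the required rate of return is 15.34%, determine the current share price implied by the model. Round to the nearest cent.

C$28.45

Two-stage DDM. Project D₁…D_6 at 0.237, terminal growth 0.02, discount at r = 0.1534.
D_1 = 1.8184
D_2 = 2.2493
D_3 = 2.7824
D_4 = 3.4419
D_5 = 4.2576
D_6 = 5.2667
Terminal value at t=6: TV = D_7/(r−g) = 5.3720/(0.1534−0.02) = 40.2698
P₀ = 1.8184/(1+0.1534)^1 + 2.2493/(1+0.1534)^2 + 2.7824/(1+0.1534)^3 + 3.4419/(1+0.1534)^4 + 4.2576/(1+0.1534)^5 + 5.2667/(1+0.1534)^6 + 40.2698/(1+0.1534)^6 = 28.4524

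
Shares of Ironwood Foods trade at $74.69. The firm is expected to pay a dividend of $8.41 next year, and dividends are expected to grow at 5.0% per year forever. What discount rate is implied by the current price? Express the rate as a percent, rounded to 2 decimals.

Rearranging the constant-growth DDM: r = D₁/P₀ + g.
r = 8.4100 / 74.69 + 0.05 = 0.11260 + 0.05 = 0.16260

16.26%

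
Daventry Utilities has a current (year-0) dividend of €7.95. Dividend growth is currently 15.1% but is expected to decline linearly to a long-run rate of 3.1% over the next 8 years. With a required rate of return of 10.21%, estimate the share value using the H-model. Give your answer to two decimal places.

H-model: P₀ = D₀[(1+g_L) + H(g_S−g_L)]/(r−g_L), with H = 8/2 = 4.
P₀ = 7.95 × [(1+0.031) + 4×(0.151−0.031)] / (0.1021−0.031)
   = 7.95 × 1.5110 / 0.0711 = 168.9515

€168.95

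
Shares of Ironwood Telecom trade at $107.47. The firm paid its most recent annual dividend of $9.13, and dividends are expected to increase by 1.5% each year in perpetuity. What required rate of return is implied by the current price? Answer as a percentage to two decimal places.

Rearranging the constant-growth DDM: r = D₁/P₀ + g.
D₁ = 9.13 × (1 + 0.015) = 9.2669.
r = 9.2669 / 107.47 + 0.015 = 0.08623 + 0.015 = 0.10123

10.12%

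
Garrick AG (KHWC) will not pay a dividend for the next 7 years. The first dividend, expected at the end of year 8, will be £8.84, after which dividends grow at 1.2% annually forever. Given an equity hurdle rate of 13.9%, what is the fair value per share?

Deferred-dividend DDM. At t=7 the remaining stream is a growing perpetuity with first payment D_8 = 8.84.
V_7 = D_8/(r−g) = 8.84/(0.139−0.012) = 69.6063
P₀ = V_7/(1+r)^7 = 69.6063/(1+0.139)^7 = 27.9887

£27.99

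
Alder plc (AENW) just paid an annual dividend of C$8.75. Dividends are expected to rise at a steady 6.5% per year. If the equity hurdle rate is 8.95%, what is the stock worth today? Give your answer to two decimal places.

Gordon growth model: P₀ = D₁/(r − g). D₁ = 8.75 × (1 + 0.065) = 9.3187.
P₀ = 9.3187 / (0.0895 − 0.065) = 9.3187 / 0.0245 = 380.3571

C$380.36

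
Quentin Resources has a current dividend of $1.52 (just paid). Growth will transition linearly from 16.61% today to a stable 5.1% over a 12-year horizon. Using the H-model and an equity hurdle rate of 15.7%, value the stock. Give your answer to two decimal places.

H-model: P₀ = D₀[(1+g_L) + H(g_S−g_L)]/(r−g_L), with H = 12/2 = 6.
P₀ = 1.52 × [(1+0.051) + 6×(0.1661−0.051)] / (0.157−0.051)
   = 1.52 × 1.7416 / 0.106 = 24.9739

$24.97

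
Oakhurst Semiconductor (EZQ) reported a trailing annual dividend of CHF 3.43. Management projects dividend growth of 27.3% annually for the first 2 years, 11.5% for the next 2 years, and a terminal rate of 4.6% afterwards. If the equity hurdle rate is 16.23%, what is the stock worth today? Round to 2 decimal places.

CHF 49.66

Three-stage DDM. Project D₁…D_4; terminal Gordon value at t=4 with g = 0.046; discount at r = 0.1623.
D_1 = 4.3664
D_2 = 5.5584
D_3 = 6.1976
D_4 = 6.9104
TV_4 = 7.2282/(0.1623−0.046) = 62.1516
P₀ = Σ Dₜ/(1+r)ᵗ + TV_4/(1+r)^4 = 49.6595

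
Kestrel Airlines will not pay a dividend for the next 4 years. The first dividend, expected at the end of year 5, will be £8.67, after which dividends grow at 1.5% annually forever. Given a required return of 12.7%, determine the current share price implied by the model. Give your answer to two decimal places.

Deferred-dividend DDM. At t=4 the remaining stream is a growing perpetuity with first payment D_5 = 8.67.
V_4 = D_5/(r−g) = 8.67/(0.127−0.015) = 77.4107
P₀ = V_4/(1+r)^4 = 77.4107/(1+0.127)^4 = 47.9850

£47.98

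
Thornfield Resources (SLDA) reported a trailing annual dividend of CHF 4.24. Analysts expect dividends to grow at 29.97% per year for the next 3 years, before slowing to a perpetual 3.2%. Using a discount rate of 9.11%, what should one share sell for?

Two-stage DDM. Project D₁…D_3 at 0.2997, terminal growth 0.032, discount at r = 0.0911.
D_1 = 5.5107
D_2 = 7.1623
D_3 = 9.3088
Terminal value at t=3: TV = D_4/(r−g) = 9.6067/(0.0911−0.032) = 162.5502
P₀ = 5.5107/(1+0.0911)^1 + 7.1623/(1+0.0911)^2 + 9.3088/(1+0.0911)^3 + 162.5502/(1+0.0911)^3 = 143.3725

CHF 143.37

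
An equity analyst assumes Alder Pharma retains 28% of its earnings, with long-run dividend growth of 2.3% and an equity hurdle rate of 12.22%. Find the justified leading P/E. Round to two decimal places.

Payout ratio b = 1 − 0.28 = 0.72.
Justified leading P/E = b/(r−g) = 0.72/(0.1222−0.023) = 7.2581

7.26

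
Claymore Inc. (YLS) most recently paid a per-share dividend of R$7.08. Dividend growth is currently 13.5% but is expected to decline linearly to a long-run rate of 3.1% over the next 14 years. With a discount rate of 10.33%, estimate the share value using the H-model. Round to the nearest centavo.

R$172.25

H-model: P₀ = D₀[(1+g_L) + H(g_S−g_L)]/(r−g_L), with H = 14/2 = 7.
P₀ = 7.08 × [(1+0.031) + 7×(0.135−0.031)] / (0.1033−0.031)
   = 7.08 × 1.7590 / 0.0723 = 172.2506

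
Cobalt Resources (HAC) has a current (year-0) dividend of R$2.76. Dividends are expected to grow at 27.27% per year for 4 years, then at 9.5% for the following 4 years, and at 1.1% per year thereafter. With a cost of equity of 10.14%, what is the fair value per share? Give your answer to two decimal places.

R$89.22

Three-stage DDM. Project D₁…D_8; terminal Gordon value at t=8 with g = 0.011; discount at r = 0.1014.
D_1 = 3.5127
D_2 = 4.4706
D_3 = 5.6897
D_4 = 7.2412
D_5 = 7.9292
D_6 = 8.6824
D_7 = 9.5073
D_8 = 10.4105
TV_8 = 10.5250/(0.1014−0.011) = 116.4267
P₀ = Σ Dₜ/(1+r)ᵗ + TV_8/(1+r)^8 = 89.2166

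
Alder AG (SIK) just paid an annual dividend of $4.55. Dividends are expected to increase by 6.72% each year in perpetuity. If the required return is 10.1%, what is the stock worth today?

Gordon growth model: P₀ = D₁/(r − g). D₁ = 4.55 × (1 + 0.0672) = 4.8558.
P₀ = 4.8558 / (0.101 − 0.0672) = 4.8558 / 0.0338 = 143.6615

$143.66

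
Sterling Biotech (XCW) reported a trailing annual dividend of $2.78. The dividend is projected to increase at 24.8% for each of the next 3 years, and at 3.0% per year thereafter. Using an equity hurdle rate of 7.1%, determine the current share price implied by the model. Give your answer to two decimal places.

$121.92

Two-stage DDM. Project D₁…D_3 at 0.248, terminal growth 0.03, discount at r = 0.071.
D_1 = 3.4694
D_2 = 4.3299
D_3 = 5.4037
Terminal value at t=3: TV = D_4/(r−g) = 5.5658/(0.071−0.03) = 135.7507
P₀ = 3.4694/(1+0.071)^1 + 4.3299/(1+0.071)^2 + 5.4037/(1+0.071)^3 + 135.7507/(1+0.071)^3 = 121.9158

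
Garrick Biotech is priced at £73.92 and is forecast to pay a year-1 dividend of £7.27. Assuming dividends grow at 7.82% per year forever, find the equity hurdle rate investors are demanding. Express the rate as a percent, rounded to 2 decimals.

Rearranging the constant-growth DDM: r = D₁/P₀ + g.
r = 7.2700 / 73.92 + 0.0782 = 0.09835 + 0.0782 = 0.17655

17.65%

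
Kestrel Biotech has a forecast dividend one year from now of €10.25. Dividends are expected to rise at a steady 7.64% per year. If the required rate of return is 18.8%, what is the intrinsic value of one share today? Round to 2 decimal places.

Gordon growth model: P₀ = D₁/(r − g), with D₁ = 10.25 given directly.
P₀ = 10.2500 / (0.188 − 0.0764) = 10.2500 / 0.1116 = 91.8459

€91.85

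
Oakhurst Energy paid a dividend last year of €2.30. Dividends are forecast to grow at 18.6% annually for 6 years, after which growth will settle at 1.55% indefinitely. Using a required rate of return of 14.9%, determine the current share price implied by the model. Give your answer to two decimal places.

Two-stage DDM. Project D₁…D_6 at 0.186, terminal growth 0.0155, discount at r = 0.149.
D_1 = 2.7278
D_2 = 3.2352
D_3 = 3.8369
D_4 = 4.5506
D_5 = 5.3970
D_6 = 6.4008
Terminal value at t=6: TV = D_7/(r−g) = 6.5000/(0.149−0.0155) = 48.6894
P₀ = 2.7278/(1+0.149)^1 + 3.2352/(1+0.149)^2 + 3.8369/(1+0.149)^3 + 4.5506/(1+0.149)^4 + 5.3970/(1+0.149)^5 + 6.4008/(1+0.149)^6 + 48.6894/(1+0.149)^6 = 36.6015

€36.60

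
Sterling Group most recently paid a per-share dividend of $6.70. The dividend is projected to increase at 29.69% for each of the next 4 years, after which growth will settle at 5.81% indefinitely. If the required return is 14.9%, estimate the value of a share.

Two-stage DDM. Project D₁…D_4 at 0.2969, terminal growth 0.0581, discount at r = 0.149.
D_1 = 8.6892
D_2 = 11.2691
D_3 = 14.6148
D_4 = 18.9540
Terminal value at t=4: TV = D_5/(r−g) = 20.0552/(0.149−0.0581) = 220.6295
P₀ = 8.6892/(1+0.149)^1 + 11.2691/(1+0.149)^2 + 14.6148/(1+0.149)^3 + 18.9540/(1+0.149)^4 + 220.6295/(1+0.149)^4 = 163.1931

$163.19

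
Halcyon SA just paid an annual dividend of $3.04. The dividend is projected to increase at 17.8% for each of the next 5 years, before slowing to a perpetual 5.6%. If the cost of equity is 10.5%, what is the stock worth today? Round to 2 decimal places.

$108.70

Two-stage DDM. Project D₁…D_5 at 0.178, terminal growth 0.056, discount at r = 0.105.
D_1 = 3.5811
D_2 = 4.2186
D_3 = 4.9695
D_4 = 5.8540
D_5 = 6.8960
Terminal value at t=5: TV = D_6/(r−g) = 7.2822/(0.105−0.056) = 148.6168
P₀ = 3.5811/(1+0.105)^1 + 4.2186/(1+0.105)^2 + 4.9695/(1+0.105)^3 + 5.8540/(1+0.105)^4 + 6.8960/(1+0.105)^5 + 148.6168/(1+0.105)^5 = 108.7017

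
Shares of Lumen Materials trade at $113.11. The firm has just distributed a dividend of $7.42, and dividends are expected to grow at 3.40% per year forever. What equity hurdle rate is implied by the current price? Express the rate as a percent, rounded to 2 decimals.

Rearranging the constant-growth DDM: r = D₁/P₀ + g.
D₁ = 7.42 × (1 + 0.034) = 7.6723.
r = 7.6723 / 113.11 + 0.034 = 0.06783 + 0.034 = 0.10183

10.18%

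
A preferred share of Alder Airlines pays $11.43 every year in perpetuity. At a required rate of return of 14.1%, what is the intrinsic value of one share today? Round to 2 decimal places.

Zero-growth DDM (perpetuity): P₀ = D/r = 11.43 / 0.141 = 81.0638

$81.06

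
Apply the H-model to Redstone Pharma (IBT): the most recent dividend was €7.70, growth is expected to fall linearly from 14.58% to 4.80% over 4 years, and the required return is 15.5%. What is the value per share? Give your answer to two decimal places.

€89.49

H-model: P₀ = D₀[(1+g_L) + H(g_S−g_L)]/(r−g_L), with H = 4/2 = 2.
P₀ = 7.70 × [(1+0.048) + 2×(0.1458−0.048)] / (0.155−0.048)
   = 7.70 × 1.2436 / 0.107 = 89.4927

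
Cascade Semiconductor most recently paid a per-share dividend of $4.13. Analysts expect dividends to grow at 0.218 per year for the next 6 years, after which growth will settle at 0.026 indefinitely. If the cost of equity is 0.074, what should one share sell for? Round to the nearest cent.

$227.19

Two-stage DDM. Project D₁…D_6 at 0.218, terminal growth 0.026, discount at r = 0.074.
D_1 = 5.0303
D_2 = 6.1270
D_3 = 7.4626
D_4 = 9.0895
D_5 = 11.0710
D_6 = 13.4845
Terminal value at t=6: TV = D_7/(r−g) = 13.8351/(0.074−0.026) = 288.2305
P₀ = 5.0303/(1+0.074)^1 + 6.1270/(1+0.074)^2 + 7.4626/(1+0.074)^3 + 9.0895/(1+0.074)^4 + 11.0710/(1+0.074)^5 + 13.4845/(1+0.074)^6 + 288.2305/(1+0.074)^6 = 227.1929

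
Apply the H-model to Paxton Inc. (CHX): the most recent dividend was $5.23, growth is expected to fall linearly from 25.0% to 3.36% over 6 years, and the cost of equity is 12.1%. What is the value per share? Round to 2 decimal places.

$100.70

H-model: P₀ = D₀[(1+g_L) + H(g_S−g_L)]/(r−g_L), with H = 6/2 = 3.
P₀ = 5.23 × [(1+0.0336) + 3×(0.25−0.0336)] / (0.121−0.0336)
   = 5.23 × 1.6828 / 0.0874 = 100.6984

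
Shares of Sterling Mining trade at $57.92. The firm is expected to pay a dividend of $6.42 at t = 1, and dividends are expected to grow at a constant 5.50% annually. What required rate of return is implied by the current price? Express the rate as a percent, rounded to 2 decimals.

16.58%

Rearranging the constant-growth DDM: r = D₁/P₀ + g.
r = 6.4200 / 57.92 + 0.055 = 0.11084 + 0.055 = 0.16584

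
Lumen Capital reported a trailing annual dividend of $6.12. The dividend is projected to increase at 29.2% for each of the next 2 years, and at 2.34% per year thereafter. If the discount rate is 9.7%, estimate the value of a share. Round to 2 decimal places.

Two-stage DDM. Project D₁…D_2 at 0.292, terminal growth 0.0234, discount at r = 0.097.
D_1 = 7.9070
D_2 = 10.2159
Terminal value at t=2: TV = D_3/(r−g) = 10.4549/(0.097−0.0234) = 142.0509
P₀ = 7.9070/(1+0.097)^1 + 10.2159/(1+0.097)^2 + 142.0509/(1+0.097)^2 = 133.7374

$133.74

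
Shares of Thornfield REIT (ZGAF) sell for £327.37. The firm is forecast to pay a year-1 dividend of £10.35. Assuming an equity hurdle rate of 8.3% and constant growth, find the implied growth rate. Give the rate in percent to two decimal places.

5.14%

From P₀ = D₁/(r − g), the implied growth is g = r − D₁/P₀.
g = 0.083 − 10.35/327.37 = 0.083 − 0.03162 = 0.05138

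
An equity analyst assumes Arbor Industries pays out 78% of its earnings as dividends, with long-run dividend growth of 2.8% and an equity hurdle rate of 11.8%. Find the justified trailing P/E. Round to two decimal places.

Justified trailing P/E = b(1+g)/(r−g) = 0.78×(1+0.028)/(0.118−0.028) = 8.9093

8.91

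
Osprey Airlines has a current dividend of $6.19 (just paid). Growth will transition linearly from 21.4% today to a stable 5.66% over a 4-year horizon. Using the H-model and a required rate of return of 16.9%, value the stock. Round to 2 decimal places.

H-model: P₀ = D₀[(1+g_L) + H(g_S−g_L)]/(r−g_L), with H = 4/2 = 2.
P₀ = 6.19 × [(1+0.0566) + 2×(0.214−0.0566)] / (0.169−0.0566)
   = 6.19 × 1.3714 / 0.1124 = 75.5246

$75.52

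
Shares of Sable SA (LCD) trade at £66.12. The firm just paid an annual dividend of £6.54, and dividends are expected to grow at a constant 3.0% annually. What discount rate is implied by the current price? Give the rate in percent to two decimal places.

13.19%

Rearranging the constant-growth DDM: r = D₁/P₀ + g.
D₁ = 6.54 × (1 + 0.03) = 6.7362.
r = 6.7362 / 66.12 + 0.03 = 0.10188 + 0.03 = 0.13188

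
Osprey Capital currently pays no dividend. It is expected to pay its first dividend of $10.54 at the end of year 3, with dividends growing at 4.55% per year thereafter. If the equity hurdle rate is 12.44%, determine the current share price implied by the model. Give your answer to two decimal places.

$105.66

Deferred-dividend DDM. At t=2 the remaining stream is a growing perpetuity with first payment D_3 = 10.54.
V_2 = D_3/(r−g) = 10.54/(0.1244−0.0455) = 133.5868
P₀ = V_2/(1+r)^2 = 133.5868/(1+0.1244)^2 = 105.6628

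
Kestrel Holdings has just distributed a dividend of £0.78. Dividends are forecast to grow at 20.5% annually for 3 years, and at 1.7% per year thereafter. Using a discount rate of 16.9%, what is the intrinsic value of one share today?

£8.20

Two-stage DDM. Project D₁…D_3 at 0.205, terminal growth 0.017, discount at r = 0.169.
D_1 = 0.9399
D_2 = 1.1326
D_3 = 1.3648
Terminal value at t=3: TV = D_4/(r−g) = 1.3880/(0.169−0.017) = 9.1313
P₀ = 0.9399/(1+0.169)^1 + 1.1326/(1+0.169)^2 + 1.3648/(1+0.169)^3 + 9.1313/(1+0.169)^3 = 8.2031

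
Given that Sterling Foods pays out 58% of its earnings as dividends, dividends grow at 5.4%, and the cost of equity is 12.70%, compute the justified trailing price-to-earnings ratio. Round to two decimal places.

Justified trailing P/E = b(1+g)/(r−g) = 0.58×(1+0.054)/(0.127−0.054) = 8.3742

8.37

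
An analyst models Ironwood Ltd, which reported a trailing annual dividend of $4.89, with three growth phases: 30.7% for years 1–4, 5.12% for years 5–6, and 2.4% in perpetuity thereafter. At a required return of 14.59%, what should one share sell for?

$100.53

Three-stage DDM. Project D₁…D_6; terminal Gordon value at t=6 with g = 0.024; discount at r = 0.1459.
D_1 = 6.3912
D_2 = 8.3533
D_3 = 10.9178
D_4 = 14.2696
D_5 = 15.0002
D_6 = 15.7682
TV_6 = 16.1466/(0.1459−0.024) = 132.4580
P₀ = Σ Dₜ/(1+r)ᵗ + TV_6/(1+r)^6 = 100.5336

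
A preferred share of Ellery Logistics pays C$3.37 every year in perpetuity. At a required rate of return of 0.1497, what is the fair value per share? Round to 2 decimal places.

Zero-growth DDM (perpetuity): P₀ = D/r = 3.37 / 0.1497 = 22.5117

C$22.51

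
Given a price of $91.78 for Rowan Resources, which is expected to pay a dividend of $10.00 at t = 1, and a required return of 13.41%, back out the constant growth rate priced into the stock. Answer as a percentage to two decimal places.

From P₀ = D₁/(r − g), the implied growth is g = r − D₁/P₀.
g = 0.1341 − 10.00/91.78 = 0.1341 − 0.10896 = 0.02514

2.51%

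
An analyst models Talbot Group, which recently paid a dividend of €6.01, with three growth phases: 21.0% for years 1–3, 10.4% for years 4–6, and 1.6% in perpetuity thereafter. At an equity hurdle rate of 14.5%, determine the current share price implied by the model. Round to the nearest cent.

Three-stage DDM. Project D₁…D_6; terminal Gordon value at t=6 with g = 0.016; discount at r = 0.145.
D_1 = 7.2721
D_2 = 8.7992
D_3 = 10.6471
D_4 = 11.7544
D_5 = 12.9768
D_6 = 14.3264
TV_6 = 14.5556/(0.145−0.016) = 112.8345
P₀ = Σ Dₜ/(1+r)ᵗ + TV_6/(1+r)^6 = 90.0197

€90.02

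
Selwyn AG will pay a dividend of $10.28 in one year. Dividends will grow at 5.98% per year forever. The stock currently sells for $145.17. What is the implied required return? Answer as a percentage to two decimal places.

13.06%

Rearranging the constant-growth DDM: r = D₁/P₀ + g.
r = 10.2800 / 145.17 + 0.0598 = 0.07081 + 0.0598 = 0.13061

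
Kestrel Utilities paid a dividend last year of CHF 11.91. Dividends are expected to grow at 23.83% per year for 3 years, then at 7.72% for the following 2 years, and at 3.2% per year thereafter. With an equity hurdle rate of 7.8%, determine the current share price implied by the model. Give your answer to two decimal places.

CHF 487.91

Three-stage DDM. Project D₁…D_5; terminal Gordon value at t=5 with g = 0.032; discount at r = 0.078.
D_1 = 14.7482
D_2 = 18.2626
D_3 = 22.6146
D_4 = 24.3605
D_5 = 26.2411
TV_5 = 27.0808/(0.078−0.032) = 588.7134
P₀ = Σ Dₜ/(1+r)ᵗ + TV_5/(1+r)^5 = 487.9123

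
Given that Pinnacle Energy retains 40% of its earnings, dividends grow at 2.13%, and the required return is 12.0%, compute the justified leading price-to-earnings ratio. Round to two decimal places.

Payout ratio b = 1 − 0.40 = 0.60.
Justified leading P/E = b/(r−g) = 0.60/(0.12−0.0213) = 6.0790

6.08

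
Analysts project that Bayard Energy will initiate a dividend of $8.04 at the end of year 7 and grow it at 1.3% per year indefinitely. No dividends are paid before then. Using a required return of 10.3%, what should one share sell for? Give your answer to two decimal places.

Deferred-dividend DDM. At t=6 the remaining stream is a growing perpetuity with first payment D_7 = 8.04.
V_6 = D_7/(r−g) = 8.04/(0.103−0.013) = 89.3333
P₀ = V_6/(1+r)^6 = 89.3333/(1+0.103)^6 = 49.6090

$49.61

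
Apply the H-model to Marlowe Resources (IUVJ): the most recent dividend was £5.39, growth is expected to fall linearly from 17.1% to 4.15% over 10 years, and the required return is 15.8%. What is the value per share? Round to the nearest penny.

£78.14

H-model: P₀ = D₀[(1+g_L) + H(g_S−g_L)]/(r−g_L), with H = 10/2 = 5.
P₀ = 5.39 × [(1+0.0415) + 5×(0.171−0.0415)] / (0.158−0.0415)
   = 5.39 × 1.6890 / 0.1165 = 78.1434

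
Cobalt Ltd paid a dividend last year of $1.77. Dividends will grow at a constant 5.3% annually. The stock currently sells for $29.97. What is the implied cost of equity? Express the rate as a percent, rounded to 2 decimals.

11.52%

Rearranging the constant-growth DDM: r = D₁/P₀ + g.
D₁ = 1.77 × (1 + 0.053) = 1.8638.
r = 1.8638 / 29.97 + 0.053 = 0.06219 + 0.053 = 0.11519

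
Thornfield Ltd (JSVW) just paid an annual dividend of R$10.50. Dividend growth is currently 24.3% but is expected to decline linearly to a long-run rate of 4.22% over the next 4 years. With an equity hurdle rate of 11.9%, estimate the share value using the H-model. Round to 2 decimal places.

H-model: P₀ = D₀[(1+g_L) + H(g_S−g_L)]/(r−g_L), with H = 4/2 = 2.
P₀ = 10.50 × [(1+0.0422) + 2×(0.243−0.0422)] / (0.119−0.0422)
   = 10.50 × 1.4438 / 0.0768 = 197.3945

R$197.39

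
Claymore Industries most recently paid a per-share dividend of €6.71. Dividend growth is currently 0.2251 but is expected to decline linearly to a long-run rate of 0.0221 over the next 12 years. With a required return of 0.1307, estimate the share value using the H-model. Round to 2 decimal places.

€138.41

H-model: P₀ = D₀[(1+g_L) + H(g_S−g_L)]/(r−g_L), with H = 12/2 = 6.
P₀ = 6.71 × [(1+0.0221) + 6×(0.2251−0.0221)] / (0.1307−0.0221)
   = 6.71 × 2.2401 / 0.1086 = 138.4077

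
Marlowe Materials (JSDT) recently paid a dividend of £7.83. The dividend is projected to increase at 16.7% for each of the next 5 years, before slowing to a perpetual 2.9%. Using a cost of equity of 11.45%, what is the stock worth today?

Two-stage DDM. Project D₁…D_5 at 0.167, terminal growth 0.029, discount at r = 0.1145.
D_1 = 9.1376
D_2 = 10.6636
D_3 = 12.4444
D_4 = 14.5226
D_5 = 16.9479
Terminal value at t=5: TV = D_6/(r−g) = 17.4394/(0.1145−0.029) = 203.9695
P₀ = 9.1376/(1+0.1145)^1 + 10.6636/(1+0.1145)^2 + 12.4444/(1+0.1145)^3 + 14.5226/(1+0.1145)^4 + 16.9479/(1+0.1145)^5 + 203.9695/(1+0.1145)^5 = 163.6646

£163.66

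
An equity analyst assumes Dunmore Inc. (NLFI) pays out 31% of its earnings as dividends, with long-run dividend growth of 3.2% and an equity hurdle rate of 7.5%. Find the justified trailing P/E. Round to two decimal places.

Justified trailing P/E = b(1+g)/(r−g) = 0.31×(1+0.032)/(0.075−0.032) = 7.4400

7.44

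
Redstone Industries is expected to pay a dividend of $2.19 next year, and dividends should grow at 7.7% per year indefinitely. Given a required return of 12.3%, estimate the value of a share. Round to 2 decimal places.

$47.61

Gordon growth model: P₀ = D₁/(r − g), with D₁ = 2.19 given directly.
P₀ = 2.1900 / (0.123 − 0.077) = 2.1900 / 0.046 = 47.6087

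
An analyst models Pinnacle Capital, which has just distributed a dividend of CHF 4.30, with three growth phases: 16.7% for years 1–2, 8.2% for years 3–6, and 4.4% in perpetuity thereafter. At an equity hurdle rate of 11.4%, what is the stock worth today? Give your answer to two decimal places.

CHF 89.42

Three-stage DDM. Project D₁…D_6; terminal Gordon value at t=6 with g = 0.044; discount at r = 0.114.
D_1 = 5.0181
D_2 = 5.8561
D_3 = 6.3363
D_4 = 6.8559
D_5 = 7.4181
D_6 = 8.0264
TV_6 = 8.3795/(0.114−0.044) = 119.7076
P₀ = Σ Dₜ/(1+r)ᵗ + TV_6/(1+r)^6 = 89.4159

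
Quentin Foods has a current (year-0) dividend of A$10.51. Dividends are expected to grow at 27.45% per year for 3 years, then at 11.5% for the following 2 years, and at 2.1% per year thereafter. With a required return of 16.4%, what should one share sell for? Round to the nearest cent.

Three-stage DDM. Project D₁…D_5; terminal Gordon value at t=5 with g = 0.021; discount at r = 0.164.
D_1 = 13.3950
D_2 = 17.0719
D_3 = 21.7582
D_4 = 24.2604
D_5 = 27.0503
TV_5 = 27.6183/(0.164−0.021) = 193.1353
P₀ = Σ Dₜ/(1+r)ᵗ + TV_5/(1+r)^5 = 154.1641

A$154.16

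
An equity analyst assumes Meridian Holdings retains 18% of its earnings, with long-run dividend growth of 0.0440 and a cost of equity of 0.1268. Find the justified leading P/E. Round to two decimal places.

9.90

Payout ratio b = 1 − 0.18 = 0.82.
Justified leading P/E = b/(r−g) = 0.82/(0.1268−0.044) = 9.9034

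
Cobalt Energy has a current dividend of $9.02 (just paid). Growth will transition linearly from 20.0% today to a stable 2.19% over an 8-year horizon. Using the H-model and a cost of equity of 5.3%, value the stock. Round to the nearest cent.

$503.00

H-model: P₀ = D₀[(1+g_L) + H(g_S−g_L)]/(r−g_L), with H = 8/2 = 4.
P₀ = 9.02 × [(1+0.0219) + 4×(0.2−0.0219)] / (0.053−0.0219)
   = 9.02 × 1.7343 / 0.0311 = 503.0028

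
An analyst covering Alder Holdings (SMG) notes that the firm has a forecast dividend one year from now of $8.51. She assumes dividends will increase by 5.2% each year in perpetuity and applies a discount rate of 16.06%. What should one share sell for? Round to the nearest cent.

$78.36

Gordon growth model: P₀ = D₁/(r − g), with D₁ = 8.51 given directly.
P₀ = 8.5100 / (0.1606 − 0.052) = 8.5100 / 0.1086 = 78.3610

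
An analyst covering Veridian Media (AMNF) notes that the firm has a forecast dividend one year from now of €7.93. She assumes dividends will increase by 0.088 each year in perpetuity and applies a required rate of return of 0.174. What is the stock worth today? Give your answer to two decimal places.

€92.21

Gordon growth model: P₀ = D₁/(r − g), with D₁ = 7.93 given directly.
P₀ = 7.9300 / (0.174 − 0.088) = 7.9300 / 0.086 = 92.2093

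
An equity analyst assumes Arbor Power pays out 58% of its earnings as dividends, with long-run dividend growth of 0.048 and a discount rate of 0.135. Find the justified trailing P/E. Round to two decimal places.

6.99

Justified trailing P/E = b(1+g)/(r−g) = 0.58×(1+0.048)/(0.135−0.048) = 6.9867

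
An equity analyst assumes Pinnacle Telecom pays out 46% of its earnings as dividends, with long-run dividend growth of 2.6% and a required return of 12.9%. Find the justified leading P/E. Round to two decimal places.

Justified leading P/E = b/(r−g) = 0.46/(0.129−0.026) = 4.4660

4.47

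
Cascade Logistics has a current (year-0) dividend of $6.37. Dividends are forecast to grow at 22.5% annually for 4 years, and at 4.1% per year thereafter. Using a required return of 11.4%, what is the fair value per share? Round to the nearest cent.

Two-stage DDM. Project D₁…D_4 at 0.225, terminal growth 0.041, discount at r = 0.114.
D_1 = 7.8033
D_2 = 9.5590
D_3 = 11.7098
D_4 = 14.3444
Terminal value at t=4: TV = D_5/(r−g) = 14.9326/(0.114−0.041) = 204.5557
P₀ = 7.8033/(1+0.114)^1 + 9.5590/(1+0.114)^2 + 11.7098/(1+0.114)^3 + 14.3444/(1+0.114)^4 + 204.5557/(1+0.114)^4 = 165.3140

$165.31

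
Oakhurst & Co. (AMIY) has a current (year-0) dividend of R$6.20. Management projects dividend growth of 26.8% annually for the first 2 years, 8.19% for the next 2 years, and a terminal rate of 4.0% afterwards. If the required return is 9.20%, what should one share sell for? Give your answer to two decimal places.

R$196.16

Three-stage DDM. Project D₁…D_4; terminal Gordon value at t=4 with g = 0.04; discount at r = 0.092.
D_1 = 7.8616
D_2 = 9.9685
D_3 = 10.7849
D_4 = 11.6682
TV_4 = 12.1349/(0.092−0.04) = 233.3643
P₀ = Σ Dₜ/(1+r)ᵗ + TV_4/(1+r)^4 = 196.1601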